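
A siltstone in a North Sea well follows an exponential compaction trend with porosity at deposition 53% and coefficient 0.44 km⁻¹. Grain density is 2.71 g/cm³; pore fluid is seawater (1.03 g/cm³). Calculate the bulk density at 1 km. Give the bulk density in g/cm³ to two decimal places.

Porosity at depth: phi = 0.53·exp(−0.44×1) = 0.53×0.6440 = 0.3413
Bulk density: ρ_b = (1−phi)ρ_g + phi·ρ_f = 0.6587×2.71 + 0.3413×1.03
       = 1.785 + 0.352 = 2.137 g/cm³

2.14 g/cm³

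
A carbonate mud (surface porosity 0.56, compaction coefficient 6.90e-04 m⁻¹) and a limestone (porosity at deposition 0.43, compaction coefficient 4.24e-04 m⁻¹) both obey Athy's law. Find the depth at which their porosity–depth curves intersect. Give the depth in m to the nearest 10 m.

Working in km (1 km = 1000 m; β in km⁻¹ = β in m⁻¹ × 1000):
Set n₀ₐ e^(−βₐz) = n₀ᵦ e^(−βᵦz) ⇒ ln(n₀ₐ/n₀ᵦ) = (βₐ − βᵦ)·z
z = ln(0.56/0.43) / (0.69 − 0.424) = 0.2642 / 0.266 = 0.993 km

990 m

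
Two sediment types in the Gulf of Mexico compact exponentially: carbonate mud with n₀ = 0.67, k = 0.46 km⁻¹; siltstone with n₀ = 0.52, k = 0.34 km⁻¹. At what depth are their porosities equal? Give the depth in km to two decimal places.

Set n₀ₐ e^(−kₐz) = n₀ᵦ e^(−kᵦz) ⇒ ln(n₀ₐ/n₀ᵦ) = (kₐ − kᵦ)·z
z = ln(0.67/0.52) / (0.46 − 0.34) = 0.2534 / 0.12 = 2.112 km

2.11 km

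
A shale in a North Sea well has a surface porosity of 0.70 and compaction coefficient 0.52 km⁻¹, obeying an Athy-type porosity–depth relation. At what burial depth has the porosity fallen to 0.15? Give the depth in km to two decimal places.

2.96 km

Invert Athy's law: d = ln(φ₀/φ) / k
d = ln(0.7/0.15) / 0.52 = ln(4.667) / 0.52 = 1.5404 / 0.52 = 2.962 km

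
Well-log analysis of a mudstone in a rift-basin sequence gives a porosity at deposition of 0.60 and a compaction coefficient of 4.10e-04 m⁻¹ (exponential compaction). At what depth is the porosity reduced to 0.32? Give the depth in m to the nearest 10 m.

1530 m

Working in km (1 km = 1000 m; β in km⁻¹ = β in m⁻¹ × 1000):
Invert Athy's law: z = ln(n₀/n) / β
z = ln(0.6/0.32) / 0.41 = ln(1.875) / 0.41 = 0.6286 / 0.41 = 1.533 km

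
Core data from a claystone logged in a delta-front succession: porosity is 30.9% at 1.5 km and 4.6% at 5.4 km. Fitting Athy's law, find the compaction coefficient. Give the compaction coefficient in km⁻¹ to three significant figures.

0.488 km⁻¹

Athy: φ(d) = φ₀ e^(−βd) ⇒ φ₁/φ₂ = e^{β(d₂−d₁)} ⇒ β = ln(φ₁/φ₂)/(d₂−d₁)
β = ln(0.309/0.046) / (5.4 − 1.5) = ln(6.717) / 3.9 = 1.9047 / 3.9 = 0.4884 km⁻¹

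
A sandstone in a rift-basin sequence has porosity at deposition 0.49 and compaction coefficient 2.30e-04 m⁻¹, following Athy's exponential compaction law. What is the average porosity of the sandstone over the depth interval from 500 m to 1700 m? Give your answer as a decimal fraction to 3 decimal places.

0.382

Working in km (1 km = 1000 m; c in km⁻¹ = c in m⁻¹ × 1000):
⟨n⟩ = (1/(d₂−d₁)) ∫ n₀ e^(−cd) dd = n₀·(e^(−c·d₁) − e^(−c·d₂)) / (c·(d₂−d₁))
e^(−0.23×0.5) = 0.8914; e^(−0.23×1.7) = 0.6764
⟨n⟩ = 0.49 × (0.8914 − 0.6764) / (0.23 × 1.2) = 0.49 × 0.7789 = 0.3817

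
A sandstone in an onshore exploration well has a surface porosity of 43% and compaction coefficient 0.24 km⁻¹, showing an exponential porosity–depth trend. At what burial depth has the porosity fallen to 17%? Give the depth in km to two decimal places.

3.87 km

Invert Athy's law: z = ln(φ₀/φ) / β
z = ln(0.43/0.17) / 0.24 = ln(2.529) / 0.24 = 0.9280 / 0.24 = 3.867 km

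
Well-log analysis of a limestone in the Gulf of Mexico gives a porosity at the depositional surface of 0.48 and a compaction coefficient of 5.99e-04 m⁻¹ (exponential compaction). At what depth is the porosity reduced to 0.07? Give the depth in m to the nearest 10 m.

3210 m

Working in km (1 km = 1000 m; β in km⁻¹ = β in m⁻¹ × 1000):
Invert Athy's law: z = ln(phi₀/phi) / β
z = ln(0.48/0.07) / 0.599 = ln(6.857) / 0.599 = 1.9253 / 0.599 = 3.214 km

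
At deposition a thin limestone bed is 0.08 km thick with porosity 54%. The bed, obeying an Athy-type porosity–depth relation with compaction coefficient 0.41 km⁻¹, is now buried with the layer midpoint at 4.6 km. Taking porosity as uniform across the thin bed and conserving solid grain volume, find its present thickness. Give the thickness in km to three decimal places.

Porosity at 4.6 km: n = 0.54·exp(−0.41×4.6) = 0.0819
Solid-volume conservation: h(1−n) = h₀(1−n₀) ⇒ h = h₀·(1−n₀)/(1−n)
h = 0.08 × (1 − 0.54)/(1 − 0.0819) = 0.08 × 0.5010 = 0.0401 km

0.040 km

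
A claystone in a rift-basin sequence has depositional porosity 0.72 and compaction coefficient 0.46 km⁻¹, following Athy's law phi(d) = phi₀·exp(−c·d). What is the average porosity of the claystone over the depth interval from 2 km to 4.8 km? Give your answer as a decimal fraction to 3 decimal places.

0.161

⟨phi⟩ = (1/(d₂−d₁)) ∫ phi₀ e^(−cd) dd = phi₀·(e^(−c·d₁) − e^(−c·d₂)) / (c·(d₂−d₁))
e^(−0.46×2) = 0.3985; e^(−0.46×4.8) = 0.1099
⟨phi⟩ = 0.72 × (0.3985 − 0.1099) / (0.46 × 2.8) = 0.72 × 0.2241 = 0.1613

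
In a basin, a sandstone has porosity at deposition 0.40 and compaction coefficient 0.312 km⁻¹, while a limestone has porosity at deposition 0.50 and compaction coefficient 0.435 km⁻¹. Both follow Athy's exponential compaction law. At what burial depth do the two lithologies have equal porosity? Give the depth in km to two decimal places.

Set phi₀ₐ e^(−cₐz) = phi₀ᵦ e^(−cᵦz) ⇒ ln(phi₀ₐ/phi₀ᵦ) = (cₐ − cᵦ)·z
z = ln(0.4/0.5) / (0.312 − 0.435) = -0.2231 / -0.123 = 1.814 km

1.81 km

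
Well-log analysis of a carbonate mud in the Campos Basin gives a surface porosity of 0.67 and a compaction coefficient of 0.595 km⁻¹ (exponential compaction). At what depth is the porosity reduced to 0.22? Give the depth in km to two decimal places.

1.87 km

Invert Athy's law: z = ln(φ₀/φ) / β
z = ln(0.67/0.22) / 0.595 = ln(3.045) / 0.595 = 1.1137 / 0.595 = 1.872 km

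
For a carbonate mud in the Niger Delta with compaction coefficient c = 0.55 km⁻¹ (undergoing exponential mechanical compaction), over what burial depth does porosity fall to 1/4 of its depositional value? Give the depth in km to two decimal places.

2.52 km

n/n₀ = 1/4 ⇒ exp(−c·z) = 1/4 ⇒ z = ln(4) / c
z = 1.3863 / 0.55 = 2.521 km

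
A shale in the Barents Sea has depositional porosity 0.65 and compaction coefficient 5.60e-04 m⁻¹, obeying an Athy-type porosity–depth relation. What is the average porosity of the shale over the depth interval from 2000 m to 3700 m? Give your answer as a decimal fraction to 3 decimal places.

0.137

Working in km (1 km = 1000 m; k in km⁻¹ = k in m⁻¹ × 1000):
⟨φ⟩ = (1/(d₂−d₁)) ∫ φ₀ e^(−kd) dd = φ₀·(e^(−k·d₁) − e^(−k·d₂)) / (k·(d₂−d₁))
e^(−0.56×2) = 0.3263; e^(−0.56×3.7) = 0.1259
⟨φ⟩ = 0.65 × (0.3263 − 0.1259) / (0.56 × 1.7) = 0.65 × 0.2104 = 0.1368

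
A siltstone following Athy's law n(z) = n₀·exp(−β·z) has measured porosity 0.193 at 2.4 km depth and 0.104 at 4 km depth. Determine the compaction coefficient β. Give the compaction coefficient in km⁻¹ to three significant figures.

Athy: n(z) = n₀ e^(−βz) ⇒ n₁/n₂ = e^{β(z₂−z₁)} ⇒ β = ln(n₁/n₂)/(z₂−z₁)
β = ln(0.193/0.104) / (4 − 2.4) = ln(1.856) / 1.6 = 0.6183 / 1.6 = 0.3864 km⁻¹

0.386 km⁻¹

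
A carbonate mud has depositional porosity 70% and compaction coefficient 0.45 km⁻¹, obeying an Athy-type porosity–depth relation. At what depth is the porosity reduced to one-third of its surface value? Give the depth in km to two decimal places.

phi/phi₀ = 1/3 ⇒ exp(−β·Z) = 1/3 ⇒ Z = ln(3) / β
Z = 1.0986 / 0.45 = 2.441 km

2.44 km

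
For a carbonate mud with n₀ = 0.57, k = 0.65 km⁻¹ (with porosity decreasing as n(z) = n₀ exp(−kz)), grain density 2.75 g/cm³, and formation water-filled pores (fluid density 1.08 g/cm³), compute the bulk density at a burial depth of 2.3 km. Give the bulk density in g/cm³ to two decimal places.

Porosity at depth: n = 0.57·exp(−0.65×2.3) = 0.57×0.2242 = 0.1278
Bulk density: ρ_b = (1−n)ρ_g + n·ρ_f = 0.8722×2.75 + 0.1278×1.08
       = 2.398 + 0.138 = 2.537 g/cm³

2.54 g/cm³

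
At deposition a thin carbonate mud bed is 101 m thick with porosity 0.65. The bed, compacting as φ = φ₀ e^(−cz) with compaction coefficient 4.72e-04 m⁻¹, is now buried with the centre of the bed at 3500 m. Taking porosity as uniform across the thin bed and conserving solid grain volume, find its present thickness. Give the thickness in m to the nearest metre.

40 m

Working in km (1 km = 1000 m; c in km⁻¹ = c in m⁻¹ × 1000):
Porosity at 3.5 km: φ = 0.65·exp(−0.472×3.5) = 0.1246
Solid-volume conservation: h(1−φ) = h₀(1−φ₀) ⇒ h = h₀·(1−φ₀)/(1−φ)
h = 0.101 × (1 − 0.65)/(1 − 0.1246) = 0.101 × 0.3998 = 0.0404 km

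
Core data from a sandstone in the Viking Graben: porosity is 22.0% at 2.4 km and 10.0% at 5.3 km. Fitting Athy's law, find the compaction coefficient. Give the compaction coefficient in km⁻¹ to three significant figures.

Athy: phi(d) = phi₀ e^(−βd) ⇒ phi₁/phi₂ = e^{β(d₂−d₁)} ⇒ β = ln(phi₁/phi₂)/(d₂−d₁)
β = ln(0.22/0.1) / (5.3 − 2.4) = ln(2.2) / 2.9 = 0.7885 / 2.9 = 0.2719 km⁻¹

0.272 km⁻¹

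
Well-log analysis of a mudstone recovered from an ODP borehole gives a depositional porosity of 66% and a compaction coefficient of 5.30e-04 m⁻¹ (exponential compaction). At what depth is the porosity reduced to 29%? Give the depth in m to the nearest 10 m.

Working in km (1 km = 1000 m; k in km⁻¹ = k in m⁻¹ × 1000):
Invert Athy's law: z = ln(phi₀/phi) / k
z = ln(0.66/0.29) / 0.53 = ln(2.276) / 0.53 = 0.8224 / 0.53 = 1.552 km

1550 m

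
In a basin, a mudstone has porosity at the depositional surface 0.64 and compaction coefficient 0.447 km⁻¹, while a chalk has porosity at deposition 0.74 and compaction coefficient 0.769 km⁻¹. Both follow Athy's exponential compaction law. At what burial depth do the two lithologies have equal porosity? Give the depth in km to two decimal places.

0.45 km

Set phi₀ₐ e^(−kₐz) = phi₀ᵦ e^(−kᵦz) ⇒ ln(phi₀ₐ/phi₀ᵦ) = (kₐ − kᵦ)·z
z = ln(0.64/0.74) / (0.447 − 0.769) = -0.1452 / -0.322 = 0.451 km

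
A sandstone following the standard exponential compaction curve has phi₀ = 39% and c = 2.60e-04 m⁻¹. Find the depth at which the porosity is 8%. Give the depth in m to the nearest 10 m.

Working in km (1 km = 1000 m; c in km⁻¹ = c in m⁻¹ × 1000):
Invert Athy's law: d = ln(phi₀/phi) / c
d = ln(0.39/0.08) / 0.26 = ln(4.875) / 0.26 = 1.5841 / 0.26 = 6.093 km

6090 m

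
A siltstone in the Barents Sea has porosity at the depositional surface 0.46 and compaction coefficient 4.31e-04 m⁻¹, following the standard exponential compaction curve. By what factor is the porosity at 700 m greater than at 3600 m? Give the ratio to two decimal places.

Working in km (1 km = 1000 m; β in km⁻¹ = β in m⁻¹ × 1000):
n(d₁)/n(d₂) = e^(−β·d₁)/e^(−β·d₂) = e^{β(d₂−d₁)}
= exp(0.431 × 2.9) = exp(1.25) = 3.4900

3.49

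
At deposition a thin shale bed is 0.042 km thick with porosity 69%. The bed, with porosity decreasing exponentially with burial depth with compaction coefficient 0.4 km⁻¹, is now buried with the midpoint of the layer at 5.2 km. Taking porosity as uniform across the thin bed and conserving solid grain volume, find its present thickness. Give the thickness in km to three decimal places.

Porosity at 5.2 km: phi = 0.69·exp(−0.4×5.2) = 0.0862
Solid-volume conservation: h(1−phi) = h₀(1−phi₀) ⇒ h = h₀·(1−phi₀)/(1−phi)
h = 0.042 × (1 − 0.69)/(1 − 0.0862) = 0.042 × 0.3392 = 0.0142 km

0.014 km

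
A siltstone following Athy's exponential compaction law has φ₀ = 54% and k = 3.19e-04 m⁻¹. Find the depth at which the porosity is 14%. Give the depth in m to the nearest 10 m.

4230 m

Working in km (1 km = 1000 m; k in km⁻¹ = k in m⁻¹ × 1000):
Invert Athy's law: z = ln(φ₀/φ) / k
z = ln(0.54/0.14) / 0.319 = ln(3.857) / 0.319 = 1.3499 / 0.319 = 4.232 km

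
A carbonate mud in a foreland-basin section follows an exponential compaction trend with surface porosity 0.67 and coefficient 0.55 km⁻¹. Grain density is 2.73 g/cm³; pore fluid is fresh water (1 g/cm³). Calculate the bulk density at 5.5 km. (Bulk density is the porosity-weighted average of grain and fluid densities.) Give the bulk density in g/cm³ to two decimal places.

Porosity at depth: phi = 0.67·exp(−0.55×5.5) = 0.67×0.0486 = 0.0325
Bulk density: ρ_b = (1−phi)ρ_g + phi·ρ_f = 0.9675×2.73 + 0.0325×1
       = 2.641 + 0.033 = 2.674 g/cm³

2.67 g/cm³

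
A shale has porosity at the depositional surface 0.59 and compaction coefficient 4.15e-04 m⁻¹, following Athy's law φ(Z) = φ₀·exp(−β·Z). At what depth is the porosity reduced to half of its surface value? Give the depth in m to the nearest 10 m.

1670 m

Working in km (1 km = 1000 m; β in km⁻¹ = β in m⁻¹ × 1000):
φ/φ₀ = 1/2 ⇒ exp(−β·Z) = 1/2 ⇒ Z = ln(2) / β
Z = 0.6931 / 0.415 = 1.670 km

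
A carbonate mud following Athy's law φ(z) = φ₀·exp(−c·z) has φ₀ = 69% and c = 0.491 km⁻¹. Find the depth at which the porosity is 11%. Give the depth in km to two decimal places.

3.74 km

Invert Athy's law: z = ln(φ₀/φ) / c
z = ln(0.69/0.11) / 0.491 = ln(6.273) / 0.491 = 1.8362 / 0.491 = 3.740 km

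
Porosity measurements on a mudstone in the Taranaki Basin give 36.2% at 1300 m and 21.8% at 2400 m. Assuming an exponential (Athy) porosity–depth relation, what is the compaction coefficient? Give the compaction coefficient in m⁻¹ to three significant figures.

0.000461 m⁻¹

Working in km (1 km = 1000 m; β in km⁻¹ = β in m⁻¹ × 1000):
Athy: n(z) = n₀ e^(−βz) ⇒ n₁/n₂ = e^{β(z₂−z₁)} ⇒ β = ln(n₁/n₂)/(z₂−z₁)
β = ln(0.362/0.218) / (2.4 − 1.3) = ln(1.661) / 1.1 = 0.5071 / 1.1 = 0.461 km⁻¹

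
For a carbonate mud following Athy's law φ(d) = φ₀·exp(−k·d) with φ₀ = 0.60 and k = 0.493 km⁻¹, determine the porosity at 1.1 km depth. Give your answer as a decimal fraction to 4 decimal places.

φ = φ₀·exp(−k·d) = 0.6 × exp(−0.493 × 1.1) = 0.6 × exp(−0.5423)
  = 0.6 × 0.5814 = 0.3488

0.3488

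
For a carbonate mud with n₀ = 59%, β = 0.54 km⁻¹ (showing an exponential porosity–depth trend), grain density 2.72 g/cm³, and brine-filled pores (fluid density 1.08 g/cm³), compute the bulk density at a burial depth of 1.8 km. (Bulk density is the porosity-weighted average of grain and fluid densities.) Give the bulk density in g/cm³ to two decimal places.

2.35 g/cm³

Porosity at depth: n = 0.59·exp(−0.54×1.8) = 0.59×0.3783 = 0.2232
Bulk density: ρ_b = (1−n)ρ_g + n·ρ_f = 0.7768×2.72 + 0.2232×1.08
       = 2.113 + 0.241 = 2.354 g/cm³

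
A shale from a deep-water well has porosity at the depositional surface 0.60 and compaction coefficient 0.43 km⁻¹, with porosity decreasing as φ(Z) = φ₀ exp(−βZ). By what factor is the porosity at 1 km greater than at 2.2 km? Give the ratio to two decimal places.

φ(Z₁)/φ(Z₂) = e^(−β·Z₁)/e^(−β·Z₂) = e^{β(Z₂−Z₁)}
= exp(0.43 × 1.2) = exp(0.516) = 1.6753

1.68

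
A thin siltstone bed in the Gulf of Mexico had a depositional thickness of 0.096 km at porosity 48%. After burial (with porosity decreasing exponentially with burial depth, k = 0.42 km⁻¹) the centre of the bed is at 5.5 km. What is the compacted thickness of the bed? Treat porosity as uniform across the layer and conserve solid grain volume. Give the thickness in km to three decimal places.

0.052 km

Porosity at 5.5 km: n = 0.48·exp(−0.42×5.5) = 0.0476
Solid-volume conservation: h(1−n) = h₀(1−n₀) ⇒ h = h₀·(1−n₀)/(1−n)
h = 0.096 × (1 − 0.48)/(1 − 0.0476) = 0.096 × 0.5460 = 0.0524 km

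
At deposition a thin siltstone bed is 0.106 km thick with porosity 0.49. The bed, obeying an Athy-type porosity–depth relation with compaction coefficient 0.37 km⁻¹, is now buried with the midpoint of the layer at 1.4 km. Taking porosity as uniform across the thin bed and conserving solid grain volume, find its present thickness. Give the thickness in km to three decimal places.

0.076 km

Porosity at 1.4 km: n = 0.49·exp(−0.37×1.4) = 0.2919
Solid-volume conservation: h(1−n) = h₀(1−n₀) ⇒ h = h₀·(1−n₀)/(1−n)
h = 0.106 × (1 − 0.49)/(1 − 0.2919) = 0.106 × 0.7202 = 0.0763 km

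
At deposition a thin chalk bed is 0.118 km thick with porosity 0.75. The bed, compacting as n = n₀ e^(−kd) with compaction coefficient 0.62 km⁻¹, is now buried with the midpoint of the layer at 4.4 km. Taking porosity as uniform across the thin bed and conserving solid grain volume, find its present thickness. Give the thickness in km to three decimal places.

0.031 km

Porosity at 4.4 km: n = 0.75·exp(−0.62×4.4) = 0.0490
Solid-volume conservation: h(1−n) = h₀(1−n₀) ⇒ h = h₀·(1−n₀)/(1−n)
h = 0.118 × (1 − 0.75)/(1 − 0.0490) = 0.118 × 0.2629 = 0.0310 km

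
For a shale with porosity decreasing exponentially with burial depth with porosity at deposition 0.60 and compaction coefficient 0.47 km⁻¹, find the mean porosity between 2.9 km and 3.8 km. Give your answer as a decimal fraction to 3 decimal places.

0.125

⟨n⟩ = (1/(z₂−z₁)) ∫ n₀ e^(−βz) dz = n₀·(e^(−β·z₁) − e^(−β·z₂)) / (β·(z₂−z₁))
e^(−0.47×2.9) = 0.2559; e^(−0.47×3.8) = 0.1676
⟨n⟩ = 0.6 × (0.2559 − 0.1676) / (0.47 × 0.9) = 0.6 × 0.2087 = 0.1252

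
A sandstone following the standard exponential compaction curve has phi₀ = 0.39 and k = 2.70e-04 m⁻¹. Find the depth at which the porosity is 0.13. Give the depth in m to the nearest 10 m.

Working in km (1 km = 1000 m; k in km⁻¹ = k in m⁻¹ × 1000):
Invert Athy's law: d = ln(phi₀/phi) / k
d = ln(0.39/0.13) / 0.27 = ln(3) / 0.27 = 1.0986 / 0.27 = 4.069 km

4070 m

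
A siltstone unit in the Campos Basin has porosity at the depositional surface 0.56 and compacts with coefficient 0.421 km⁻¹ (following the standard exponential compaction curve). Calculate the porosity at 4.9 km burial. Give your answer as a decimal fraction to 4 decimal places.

0.0712

phi = phi₀·exp(−k·d) = 0.56 × exp(−0.421 × 4.9) = 0.56 × exp(−2.063)
  = 0.56 × 0.1271 = 0.0712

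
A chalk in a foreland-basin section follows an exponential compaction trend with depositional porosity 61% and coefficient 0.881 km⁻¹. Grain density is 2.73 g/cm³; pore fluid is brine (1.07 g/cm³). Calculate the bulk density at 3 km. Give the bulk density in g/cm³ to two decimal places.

Porosity at depth: φ = 0.61·exp(−0.881×3) = 0.61×0.0711 = 0.0434
Bulk density: ρ_b = (1−φ)ρ_g + φ·ρ_f = 0.9566×2.73 + 0.0434×1.07
       = 2.612 + 0.046 = 2.658 g/cm³

2.66 g/cm³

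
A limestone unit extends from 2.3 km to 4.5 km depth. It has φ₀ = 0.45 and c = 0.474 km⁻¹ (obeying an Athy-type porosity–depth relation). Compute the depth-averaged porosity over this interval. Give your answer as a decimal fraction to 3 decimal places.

⟨φ⟩ = (1/(Z₂−Z₁)) ∫ φ₀ e^(−cZ) dZ = φ₀·(e^(−c·Z₁) − e^(−c·Z₂)) / (c·(Z₂−Z₁))
e^(−0.474×2.3) = 0.3361; e^(−0.474×4.5) = 0.1185
⟨φ⟩ = 0.45 × (0.3361 − 0.1185) / (0.474 × 2.2) = 0.45 × 0.2087 = 0.0939

0.094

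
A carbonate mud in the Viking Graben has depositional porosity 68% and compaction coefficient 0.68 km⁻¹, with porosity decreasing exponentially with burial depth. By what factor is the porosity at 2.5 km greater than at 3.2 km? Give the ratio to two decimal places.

φ(d₁)/φ(d₂) = e^(−c·d₁)/e^(−c·d₂) = e^{c(d₂−d₁)}
= exp(0.68 × 0.7) = exp(0.476) = 1.6096

1.61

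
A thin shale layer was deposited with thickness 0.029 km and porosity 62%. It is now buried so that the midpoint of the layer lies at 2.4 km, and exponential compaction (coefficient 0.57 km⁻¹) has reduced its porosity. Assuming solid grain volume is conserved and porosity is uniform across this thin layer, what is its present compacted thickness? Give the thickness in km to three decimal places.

Porosity at 2.4 km: phi = 0.62·exp(−0.57×2.4) = 0.1579
Solid-volume conservation: h(1−phi) = h₀(1−phi₀) ⇒ h = h₀·(1−phi₀)/(1−phi)
h = 0.029 × (1 − 0.62)/(1 − 0.1579) = 0.029 × 0.4512 = 0.0131 km

0.013 km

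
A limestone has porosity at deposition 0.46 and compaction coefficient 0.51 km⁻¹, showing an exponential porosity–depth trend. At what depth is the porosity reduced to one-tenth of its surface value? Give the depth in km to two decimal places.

phi/phi₀ = 1/10 ⇒ exp(−c·Z) = 1/10 ⇒ Z = ln(10) / c
Z = 2.3026 / 0.51 = 4.515 km

4.51 km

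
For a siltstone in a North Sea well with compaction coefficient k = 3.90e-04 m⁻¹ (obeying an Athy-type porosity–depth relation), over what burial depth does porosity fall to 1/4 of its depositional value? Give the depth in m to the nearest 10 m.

Working in km (1 km = 1000 m; k in km⁻¹ = k in m⁻¹ × 1000):
φ/φ₀ = 1/4 ⇒ exp(−k·d) = 1/4 ⇒ d = ln(4) / k
d = 1.3863 / 0.39 = 3.555 km

3550 m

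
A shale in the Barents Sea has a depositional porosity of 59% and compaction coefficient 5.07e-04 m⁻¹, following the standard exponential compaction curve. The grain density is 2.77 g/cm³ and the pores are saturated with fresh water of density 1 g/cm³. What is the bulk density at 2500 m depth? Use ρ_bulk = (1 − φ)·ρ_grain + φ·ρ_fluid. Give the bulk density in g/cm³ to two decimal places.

2.48 g/cm³

Working in km (1 km = 1000 m; β in km⁻¹ = β in m⁻¹ × 1000):
Porosity at depth: phi = 0.59·exp(−0.507×2.5) = 0.59×0.2815 = 0.1661
Bulk density: ρ_b = (1−phi)ρ_g + phi·ρ_f = 0.8339×2.77 + 0.1661×1
       = 2.310 + 0.166 = 2.476 g/cm³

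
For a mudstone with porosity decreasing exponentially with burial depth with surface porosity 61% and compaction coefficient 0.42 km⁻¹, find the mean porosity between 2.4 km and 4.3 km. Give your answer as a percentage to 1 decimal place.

⟨phi⟩ = (1/(z₂−z₁)) ∫ phi₀ e^(−βz) dz = phi₀·(e^(−β·z₁) − e^(−β·z₂)) / (β·(z₂−z₁))
e^(−0.42×2.4) = 0.3649; e^(−0.42×4.3) = 0.1643
⟨phi⟩ = 0.61 × (0.3649 − 0.1643) / (0.42 × 1.9) = 0.61 × 0.2514 = 0.1534

15.3%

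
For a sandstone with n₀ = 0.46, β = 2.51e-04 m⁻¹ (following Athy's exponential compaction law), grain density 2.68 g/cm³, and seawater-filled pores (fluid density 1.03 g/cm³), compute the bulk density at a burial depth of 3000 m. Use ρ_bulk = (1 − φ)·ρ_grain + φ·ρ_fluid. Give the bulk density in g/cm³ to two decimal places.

2.32 g/cm³

Working in km (1 km = 1000 m; β in km⁻¹ = β in m⁻¹ × 1000):
Porosity at depth: n = 0.46·exp(−0.251×3) = 0.46×0.4710 = 0.2166
Bulk density: ρ_b = (1−n)ρ_g + n·ρ_f = 0.7834×2.68 + 0.2166×1.03
       = 2.099 + 0.223 = 2.323 g/cm³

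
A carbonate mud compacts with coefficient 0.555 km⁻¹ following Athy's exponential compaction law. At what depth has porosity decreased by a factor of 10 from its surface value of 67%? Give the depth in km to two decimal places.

φ/φ₀ = 1/10 ⇒ exp(−k·d) = 1/10 ⇒ d = ln(10) / k
d = 2.3026 / 0.555 = 4.149 km

4.15 km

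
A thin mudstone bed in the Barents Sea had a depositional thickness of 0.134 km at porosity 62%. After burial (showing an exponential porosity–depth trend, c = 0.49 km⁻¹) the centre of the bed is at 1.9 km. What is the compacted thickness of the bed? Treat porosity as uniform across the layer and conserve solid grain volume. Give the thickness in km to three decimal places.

Porosity at 1.9 km: φ = 0.62·exp(−0.49×1.9) = 0.2444
Solid-volume conservation: h(1−φ) = h₀(1−φ₀) ⇒ h = h₀·(1−φ₀)/(1−φ)
h = 0.134 × (1 − 0.62)/(1 − 0.2444) = 0.134 × 0.5029 = 0.0674 km

0.067 km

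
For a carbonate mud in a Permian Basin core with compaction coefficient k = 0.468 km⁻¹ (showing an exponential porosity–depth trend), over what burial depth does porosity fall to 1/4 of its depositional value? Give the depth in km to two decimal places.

φ/φ₀ = 1/4 ⇒ exp(−k·Z) = 1/4 ⇒ Z = ln(4) / k
Z = 1.3863 / 0.468 = 2.962 km

2.96 km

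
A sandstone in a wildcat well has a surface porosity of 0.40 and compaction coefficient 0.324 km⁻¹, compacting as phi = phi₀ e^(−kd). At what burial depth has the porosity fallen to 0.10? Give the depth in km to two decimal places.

4.28 km

Invert Athy's law: d = ln(phi₀/phi) / k
d = ln(0.4/0.1) / 0.324 = ln(4) / 0.324 = 1.3863 / 0.324 = 4.279 km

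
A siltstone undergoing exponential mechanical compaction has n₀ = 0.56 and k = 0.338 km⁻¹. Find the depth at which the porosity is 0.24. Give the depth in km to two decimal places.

Invert Athy's law: Z = ln(n₀/n) / k
Z = ln(0.56/0.24) / 0.338 = ln(2.333) / 0.338 = 0.8473 / 0.338 = 2.507 km

2.51 km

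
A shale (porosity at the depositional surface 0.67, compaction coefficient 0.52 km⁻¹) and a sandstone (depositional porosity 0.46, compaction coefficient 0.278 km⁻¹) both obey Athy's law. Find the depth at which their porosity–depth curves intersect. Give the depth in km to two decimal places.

1.55 km

Set n₀ₐ e^(−βₐd) = n₀ᵦ e^(−βᵦd) ⇒ ln(n₀ₐ/n₀ᵦ) = (βₐ − βᵦ)·d
d = ln(0.67/0.46) / (0.52 − 0.278) = 0.3761 / 0.242 = 1.554 km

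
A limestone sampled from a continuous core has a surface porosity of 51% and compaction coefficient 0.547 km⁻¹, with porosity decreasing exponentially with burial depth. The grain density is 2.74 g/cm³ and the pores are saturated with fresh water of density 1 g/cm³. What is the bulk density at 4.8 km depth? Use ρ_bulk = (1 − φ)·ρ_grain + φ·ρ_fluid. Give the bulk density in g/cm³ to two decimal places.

Porosity at depth: φ = 0.51·exp(−0.547×4.8) = 0.51×0.0724 = 0.0369
Bulk density: ρ_b = (1−φ)ρ_g + φ·ρ_f = 0.9631×2.74 + 0.0369×1
       = 2.639 + 0.037 = 2.676 g/cm³

2.68 g/cm³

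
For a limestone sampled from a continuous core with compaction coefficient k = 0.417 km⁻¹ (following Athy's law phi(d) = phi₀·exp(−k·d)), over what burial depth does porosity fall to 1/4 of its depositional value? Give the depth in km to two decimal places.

3.32 km

phi/phi₀ = 1/4 ⇒ exp(−k·d) = 1/4 ⇒ d = ln(4) / k
d = 1.3863 / 0.417 = 3.324 km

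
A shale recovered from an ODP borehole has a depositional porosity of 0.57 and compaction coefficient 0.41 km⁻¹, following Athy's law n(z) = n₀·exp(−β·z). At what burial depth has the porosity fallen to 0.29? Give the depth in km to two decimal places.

1.65 km

Invert Athy's law: z = ln(n₀/n) / β
z = ln(0.57/0.29) / 0.41 = ln(1.966) / 0.41 = 0.6758 / 0.41 = 1.648 km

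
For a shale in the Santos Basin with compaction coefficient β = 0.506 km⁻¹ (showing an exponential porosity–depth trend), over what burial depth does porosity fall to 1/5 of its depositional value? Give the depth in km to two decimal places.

3.18 km

φ/φ₀ = 1/5 ⇒ exp(−β·Z) = 1/5 ⇒ Z = ln(5) / β
Z = 1.6094 / 0.506 = 3.181 km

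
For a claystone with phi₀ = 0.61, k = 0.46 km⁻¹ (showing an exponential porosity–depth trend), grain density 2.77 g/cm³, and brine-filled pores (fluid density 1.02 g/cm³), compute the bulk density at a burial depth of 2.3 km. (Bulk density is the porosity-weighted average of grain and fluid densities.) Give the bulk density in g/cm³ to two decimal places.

2.40 g/cm³

Porosity at depth: phi = 0.61·exp(−0.46×2.3) = 0.61×0.3471 = 0.2118
Bulk density: ρ_b = (1−phi)ρ_g + phi·ρ_f = 0.7882×2.77 + 0.2118×1.02
       = 2.183 + 0.216 = 2.399 g/cm³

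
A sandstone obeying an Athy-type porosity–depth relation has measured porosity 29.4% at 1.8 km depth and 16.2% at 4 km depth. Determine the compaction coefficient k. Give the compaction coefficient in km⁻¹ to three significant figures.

0.271 km⁻¹

Athy: φ(d) = φ₀ e^(−kd) ⇒ φ₁/φ₂ = e^{k(d₂−d₁)} ⇒ k = ln(φ₁/φ₂)/(d₂−d₁)
k = ln(0.294/0.162) / (4 − 1.8) = ln(1.815) / 2.2 = 0.5960 / 2.2 = 0.2709 km⁻¹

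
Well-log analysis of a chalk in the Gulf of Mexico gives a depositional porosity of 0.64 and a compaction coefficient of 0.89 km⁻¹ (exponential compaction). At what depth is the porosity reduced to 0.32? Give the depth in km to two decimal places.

Invert Athy's law: z = ln(n₀/n) / c
z = ln(0.64/0.32) / 0.89 = ln(2) / 0.89 = 0.6931 / 0.89 = 0.779 km

0.78 km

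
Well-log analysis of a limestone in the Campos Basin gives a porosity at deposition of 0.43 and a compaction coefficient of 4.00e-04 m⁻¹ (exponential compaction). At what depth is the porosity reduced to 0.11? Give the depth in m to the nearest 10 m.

3410 m

Working in km (1 km = 1000 m; k in km⁻¹ = k in m⁻¹ × 1000):
Invert Athy's law: d = ln(phi₀/phi) / k
d = ln(0.43/0.11) / 0.4 = ln(3.909) / 0.4 = 1.3633 / 0.4 = 3.408 km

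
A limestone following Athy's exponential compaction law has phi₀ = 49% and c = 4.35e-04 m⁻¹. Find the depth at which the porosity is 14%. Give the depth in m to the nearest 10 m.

Working in km (1 km = 1000 m; c in km⁻¹ = c in m⁻¹ × 1000):
Invert Athy's law: z = ln(phi₀/phi) / c
z = ln(0.49/0.14) / 0.435 = ln(3.5) / 0.435 = 1.2528 / 0.435 = 2.880 km

2880 m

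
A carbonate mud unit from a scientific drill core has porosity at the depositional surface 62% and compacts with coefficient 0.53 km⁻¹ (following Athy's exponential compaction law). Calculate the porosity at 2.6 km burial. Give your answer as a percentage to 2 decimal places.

15.63%

n = n₀·exp(−k·z) = 0.62 × exp(−0.53 × 2.6) = 0.62 × exp(−1.378)
  = 0.62 × 0.2521 = 0.1563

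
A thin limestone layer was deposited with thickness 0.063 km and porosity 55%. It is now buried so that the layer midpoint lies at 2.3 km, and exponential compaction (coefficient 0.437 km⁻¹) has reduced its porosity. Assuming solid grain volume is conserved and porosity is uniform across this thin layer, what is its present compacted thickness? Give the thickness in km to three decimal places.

Porosity at 2.3 km: n = 0.55·exp(−0.437×2.3) = 0.2013
Solid-volume conservation: h(1−n) = h₀(1−n₀) ⇒ h = h₀·(1−n₀)/(1−n)
h = 0.063 × (1 − 0.55)/(1 − 0.2013) = 0.063 × 0.5634 = 0.0355 km

0.035 km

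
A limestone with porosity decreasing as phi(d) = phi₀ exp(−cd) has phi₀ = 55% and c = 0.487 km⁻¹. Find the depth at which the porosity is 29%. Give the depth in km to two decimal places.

Invert Athy's law: d = ln(phi₀/phi) / c
d = ln(0.55/0.29) / 0.487 = ln(1.897) / 0.487 = 0.6400 / 0.487 = 1.314 km

1.31 km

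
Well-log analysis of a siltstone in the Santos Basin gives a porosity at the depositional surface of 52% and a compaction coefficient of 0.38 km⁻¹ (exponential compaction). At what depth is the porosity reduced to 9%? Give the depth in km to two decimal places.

Invert Athy's law: Z = ln(φ₀/φ) / β
Z = ln(0.52/0.09) / 0.38 = ln(5.778) / 0.38 = 1.7540 / 0.38 = 4.616 km

4.62 km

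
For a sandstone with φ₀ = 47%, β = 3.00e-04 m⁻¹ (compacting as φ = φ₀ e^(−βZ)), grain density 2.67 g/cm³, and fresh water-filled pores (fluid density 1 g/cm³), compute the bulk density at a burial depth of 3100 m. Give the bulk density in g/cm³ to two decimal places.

2.36 g/cm³

Working in km (1 km = 1000 m; β in km⁻¹ = β in m⁻¹ × 1000):
Porosity at depth: φ = 0.47·exp(−0.3×3.1) = 0.47×0.3946 = 0.1854
Bulk density: ρ_b = (1−φ)ρ_g + φ·ρ_f = 0.8146×2.67 + 0.1854×1
       = 2.175 + 0.185 = 2.360 g/cm³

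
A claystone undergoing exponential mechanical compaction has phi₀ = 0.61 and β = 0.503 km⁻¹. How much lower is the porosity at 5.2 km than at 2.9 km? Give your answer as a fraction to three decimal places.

0.097

phi(2.9) = 0.61·e^(−0.503×2.9) = 0.1418
phi(5.2) = 0.61·e^(−0.503×5.2) = 0.0446
Δphi = 0.1418 − 0.0446 = 0.0972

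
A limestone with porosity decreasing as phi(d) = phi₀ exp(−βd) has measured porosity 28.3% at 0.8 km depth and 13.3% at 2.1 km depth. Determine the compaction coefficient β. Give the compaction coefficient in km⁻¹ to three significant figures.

Athy: phi(d) = phi₀ e^(−βd) ⇒ phi₁/phi₂ = e^{β(d₂−d₁)} ⇒ β = ln(phi₁/phi₂)/(d₂−d₁)
β = ln(0.283/0.133) / (2.1 − 0.8) = ln(2.128) / 1.3 = 0.7551 / 1.3 = 0.5808 km⁻¹

0.581 km⁻¹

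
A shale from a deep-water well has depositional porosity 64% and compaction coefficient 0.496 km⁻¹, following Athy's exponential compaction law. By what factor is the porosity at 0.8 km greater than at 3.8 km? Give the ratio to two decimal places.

phi(z₁)/phi(z₂) = e^(−k·z₁)/e^(−k·z₂) = e^{k(z₂−z₁)}
= exp(0.496 × 3) = exp(1.488) = 4.4282

4.43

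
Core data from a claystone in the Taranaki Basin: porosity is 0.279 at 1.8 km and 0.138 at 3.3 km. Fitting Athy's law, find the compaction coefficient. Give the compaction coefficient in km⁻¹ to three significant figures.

0.469 km⁻¹

Athy: φ(Z) = φ₀ e^(−cZ) ⇒ φ₁/φ₂ = e^{c(Z₂−Z₁)} ⇒ c = ln(φ₁/φ₂)/(Z₂−Z₁)
c = ln(0.279/0.138) / (3.3 − 1.8) = ln(2.022) / 1.5 = 0.7040 / 1.5 = 0.4693 km⁻¹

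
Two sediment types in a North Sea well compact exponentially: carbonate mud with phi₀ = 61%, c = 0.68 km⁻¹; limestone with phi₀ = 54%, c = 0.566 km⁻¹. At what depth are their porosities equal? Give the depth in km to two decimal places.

1.07 km

Set phi₀ₐ e^(−cₐZ) = phi₀ᵦ e^(−cᵦZ) ⇒ ln(phi₀ₐ/phi₀ᵦ) = (cₐ − cᵦ)·Z
Z = ln(0.61/0.54) / (0.68 − 0.566) = 0.1219 / 0.114 = 1.069 km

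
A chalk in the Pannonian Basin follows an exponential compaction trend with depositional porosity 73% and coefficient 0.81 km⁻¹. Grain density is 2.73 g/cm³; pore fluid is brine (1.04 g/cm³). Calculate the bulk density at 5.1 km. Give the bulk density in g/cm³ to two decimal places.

2.71 g/cm³

Porosity at depth: φ = 0.73·exp(−0.81×5.1) = 0.73×0.0161 = 0.0117
Bulk density: ρ_b = (1−φ)ρ_g + φ·ρ_f = 0.9883×2.73 + 0.0117×1.04
       = 2.698 + 0.012 = 2.710 g/cm³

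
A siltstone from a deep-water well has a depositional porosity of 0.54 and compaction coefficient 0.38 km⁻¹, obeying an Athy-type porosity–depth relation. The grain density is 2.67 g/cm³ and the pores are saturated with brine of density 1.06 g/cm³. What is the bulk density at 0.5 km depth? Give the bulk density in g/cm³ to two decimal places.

1.95 g/cm³

Porosity at depth: phi = 0.54·exp(−0.38×0.5) = 0.54×0.8270 = 0.4466
Bulk density: ρ_b = (1−phi)ρ_g + phi·ρ_f = 0.5534×2.67 + 0.4466×1.06
       = 1.478 + 0.473 = 1.951 g/cm³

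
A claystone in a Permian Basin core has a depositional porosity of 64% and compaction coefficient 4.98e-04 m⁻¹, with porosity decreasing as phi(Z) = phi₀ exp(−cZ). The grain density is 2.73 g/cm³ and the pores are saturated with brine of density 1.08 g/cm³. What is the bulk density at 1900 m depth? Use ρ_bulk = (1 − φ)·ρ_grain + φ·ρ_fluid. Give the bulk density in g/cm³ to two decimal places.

Working in km (1 km = 1000 m; c in km⁻¹ = c in m⁻¹ × 1000):
Porosity at depth: phi = 0.64·exp(−0.498×1.9) = 0.64×0.3882 = 0.2485
Bulk density: ρ_b = (1−phi)ρ_g + phi·ρ_f = 0.7515×2.73 + 0.2485×1.08
       = 2.052 + 0.268 = 2.320 g/cm³

2.32 g/cm³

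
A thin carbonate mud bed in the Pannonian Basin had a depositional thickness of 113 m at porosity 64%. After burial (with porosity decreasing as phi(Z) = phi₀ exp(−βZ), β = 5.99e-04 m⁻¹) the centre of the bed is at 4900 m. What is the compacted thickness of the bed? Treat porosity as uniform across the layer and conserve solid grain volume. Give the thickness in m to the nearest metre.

Working in km (1 km = 1000 m; β in km⁻¹ = β in m⁻¹ × 1000):
Porosity at 4.9 km: phi = 0.64·exp(−0.599×4.9) = 0.0340
Solid-volume conservation: h(1−phi) = h₀(1−phi₀) ⇒ h = h₀·(1−phi₀)/(1−phi)
h = 0.113 × (1 − 0.64)/(1 − 0.0340) = 0.113 × 0.3727 = 0.0421 km

42 m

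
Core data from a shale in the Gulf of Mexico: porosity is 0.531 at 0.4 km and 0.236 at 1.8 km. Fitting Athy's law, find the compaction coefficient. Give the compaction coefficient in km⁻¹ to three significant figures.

0.579 km⁻¹

Athy: n(Z) = n₀ e^(−cZ) ⇒ n₁/n₂ = e^{c(Z₂−Z₁)} ⇒ c = ln(n₁/n₂)/(Z₂−Z₁)
c = ln(0.531/0.236) / (1.8 − 0.4) = ln(2.25) / 1.4 = 0.8109 / 1.4 = 0.5792 km⁻¹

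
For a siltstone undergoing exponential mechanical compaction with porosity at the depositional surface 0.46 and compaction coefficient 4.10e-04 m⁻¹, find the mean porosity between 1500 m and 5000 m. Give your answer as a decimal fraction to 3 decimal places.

0.132

Working in km (1 km = 1000 m; k in km⁻¹ = k in m⁻¹ × 1000):
⟨n⟩ = (1/(Z₂−Z₁)) ∫ n₀ e^(−kZ) dZ = n₀·(e^(−k·Z₁) − e^(−k·Z₂)) / (k·(Z₂−Z₁))
e^(−0.41×1.5) = 0.5406; e^(−0.41×5) = 0.1287
⟨n⟩ = 0.46 × (0.5406 − 0.1287) / (0.41 × 3.5) = 0.46 × 0.2870 = 0.1320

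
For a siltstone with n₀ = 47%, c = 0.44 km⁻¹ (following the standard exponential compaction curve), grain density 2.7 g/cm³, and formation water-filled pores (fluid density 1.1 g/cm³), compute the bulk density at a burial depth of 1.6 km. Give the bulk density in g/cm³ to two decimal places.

Porosity at depth: n = 0.47·exp(−0.44×1.6) = 0.47×0.4946 = 0.2325
Bulk density: ρ_b = (1−n)ρ_g + n·ρ_f = 0.7675×2.7 + 0.2325×1.1
       = 2.072 + 0.256 = 2.328 g/cm³

2.33 g/cm³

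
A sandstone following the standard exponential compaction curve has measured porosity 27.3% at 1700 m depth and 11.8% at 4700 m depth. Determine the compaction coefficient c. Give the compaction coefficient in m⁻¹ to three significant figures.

0.000280 m⁻¹

Working in km (1 km = 1000 m; c in km⁻¹ = c in m⁻¹ × 1000):
Athy: n(d) = n₀ e^(−cd) ⇒ n₁/n₂ = e^{c(d₂−d₁)} ⇒ c = ln(n₁/n₂)/(d₂−d₁)
c = ln(0.273/0.118) / (4.7 − 1.7) = ln(2.314) / 3 = 0.8388 / 3 = 0.2796 km⁻¹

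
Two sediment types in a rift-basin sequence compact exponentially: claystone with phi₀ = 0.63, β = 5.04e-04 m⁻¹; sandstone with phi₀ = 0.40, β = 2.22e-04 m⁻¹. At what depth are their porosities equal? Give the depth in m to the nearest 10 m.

1610 m

Working in km (1 km = 1000 m; β in km⁻¹ = β in m⁻¹ × 1000):
Set phi₀ₐ e^(−βₐZ) = phi₀ᵦ e^(−βᵦZ) ⇒ ln(phi₀ₐ/phi₀ᵦ) = (βₐ − βᵦ)·Z
Z = ln(0.63/0.4) / (0.504 − 0.222) = 0.4543 / 0.282 = 1.611 km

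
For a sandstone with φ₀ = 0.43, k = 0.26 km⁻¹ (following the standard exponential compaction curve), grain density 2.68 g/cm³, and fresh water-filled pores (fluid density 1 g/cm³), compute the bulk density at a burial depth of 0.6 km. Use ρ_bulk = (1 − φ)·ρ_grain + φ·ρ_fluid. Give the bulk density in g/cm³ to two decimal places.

2.06 g/cm³

Porosity at depth: φ = 0.43·exp(−0.26×0.6) = 0.43×0.8556 = 0.3679
Bulk density: ρ_b = (1−φ)ρ_g + φ·ρ_f = 0.6321×2.68 + 0.3679×1
       = 1.694 + 0.368 = 2.062 g/cm³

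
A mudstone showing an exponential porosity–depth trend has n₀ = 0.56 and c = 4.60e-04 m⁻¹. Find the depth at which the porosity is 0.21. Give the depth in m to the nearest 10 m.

2130 m

Working in km (1 km = 1000 m; c in km⁻¹ = c in m⁻¹ × 1000):
Invert Athy's law: z = ln(n₀/n) / c
z = ln(0.56/0.21) / 0.46 = ln(2.667) / 0.46 = 0.9808 / 0.46 = 2.132 km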